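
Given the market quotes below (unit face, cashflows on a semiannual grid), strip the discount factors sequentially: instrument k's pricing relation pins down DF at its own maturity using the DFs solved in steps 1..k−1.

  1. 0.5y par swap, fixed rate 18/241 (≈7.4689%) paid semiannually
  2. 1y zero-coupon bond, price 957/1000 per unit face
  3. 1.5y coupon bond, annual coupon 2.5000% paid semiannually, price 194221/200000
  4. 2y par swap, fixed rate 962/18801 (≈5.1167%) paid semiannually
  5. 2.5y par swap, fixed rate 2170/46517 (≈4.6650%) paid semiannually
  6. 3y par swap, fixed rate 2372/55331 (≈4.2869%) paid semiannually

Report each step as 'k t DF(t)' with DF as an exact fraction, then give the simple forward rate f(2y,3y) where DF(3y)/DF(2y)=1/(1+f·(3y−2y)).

1 1/2 241/250
2 1 957/1000
3 3/2 4677/5000
4 2 4519/5000
5 5/2 1783/2000
6 3 4407/5000
f(2y,3y) = ((4519/5000)/(4407/5000) − 1)/(1) = 112/4407 ≈ 2.5414%

step 1 [0.5y] swap r/2=9/241: DF=(1 − 9/241·(0))/(1+9/241) = 241/250 ≈ 0.964000
step 2 [1y] zero: DF = P = 957/1000 ≈ 0.957000
step 3 [1.5y] bond c/2=1/80: DF=(194221/200000 − 1/80·(0.964000+0.957000))/(1+1/80) = 4677/5000 ≈ 0.935400
step 4 [2y] swap r/2=481/18801: DF=(1 − 481/18801·(0.964000+0.957000+0.935400))/(1+481/18801) = 4519/5000 ≈ 0.903800
step 5 [2.5y] swap r/2=1085/46517: DF=(1 − 1085/46517·(0.964000+0.957000+0.935400+0.903800))/(1+1085/46517) = 1783/2000 ≈ 0.891500
step 6 [3y] swap r/2=1186/55331: DF=(1 − 1186/55331·(0.964000+0.957000+0.935400+0.903800+0.891500))/(1+1186/55331) = 4407/5000 ≈ 0.881400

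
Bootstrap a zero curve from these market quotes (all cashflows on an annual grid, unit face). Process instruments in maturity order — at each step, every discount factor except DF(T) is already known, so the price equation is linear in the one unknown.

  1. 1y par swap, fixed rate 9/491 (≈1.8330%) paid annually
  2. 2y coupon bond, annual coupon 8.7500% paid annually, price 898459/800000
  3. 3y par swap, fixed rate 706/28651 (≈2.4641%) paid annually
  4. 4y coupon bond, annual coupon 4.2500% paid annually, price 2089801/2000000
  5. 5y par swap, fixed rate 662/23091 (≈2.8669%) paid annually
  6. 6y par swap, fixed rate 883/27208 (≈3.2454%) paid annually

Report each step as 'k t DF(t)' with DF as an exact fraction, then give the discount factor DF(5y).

step 1 [1y] swap r/1=9/491: DF=(1 − 9/491·(0))/(1+9/491) = 491/500 ≈ 0.982000
step 2 [2y] bond c/1=7/80: DF=(898459/800000 − 7/80·(0.982000))/(1+7/80) = 9537/10000 ≈ 0.953700
step 3 [3y] swap r/1=706/28651: DF=(1 − 706/28651·(0.982000+0.953700))/(1+706/28651) = 4647/5000 ≈ 0.929400
step 4 [4y] bond c/1=17/400: DF=(2089801/2000000 − 17/400·(0.982000+0.953700+0.929400))/(1+17/400) = 1771/2000 ≈ 0.885500
step 5 [5y] swap r/1=662/23091: DF=(1 − 662/23091·(0.982000+0.953700+0.929400+0.885500))/(1+662/23091) = 2169/2500 ≈ 0.867600
step 6 [6y] swap r/1=883/27208: DF=(1 − 883/27208·(0.982000+0.953700+0.929400+0.885500+0.867600))/(1+883/27208) = 4117/5000 ≈ 0.823400

1 1 491/500
2 2 9537/10000
3 3 4647/5000
4 4 1771/2000
5 5 2169/2500
6 6 4117/5000
DF(5y) = 2169/2500 ≈ 0.867600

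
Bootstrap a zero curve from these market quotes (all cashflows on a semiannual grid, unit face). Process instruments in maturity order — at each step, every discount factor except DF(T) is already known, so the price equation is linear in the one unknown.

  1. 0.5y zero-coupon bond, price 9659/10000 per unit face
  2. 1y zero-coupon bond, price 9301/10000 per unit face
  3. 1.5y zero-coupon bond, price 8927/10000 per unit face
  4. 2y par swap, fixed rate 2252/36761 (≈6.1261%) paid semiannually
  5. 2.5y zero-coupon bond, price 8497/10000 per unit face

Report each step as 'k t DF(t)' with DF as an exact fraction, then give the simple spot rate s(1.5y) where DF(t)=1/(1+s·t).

1 1/2 9659/10000
2 1 9301/10000
3 3/2 8927/10000
4 2 4437/5000
5 5/2 8497/10000
s(1.5y) = (1/(8927/10000) − 1)/(3/2) = 2146/26781 ≈ 8.0131%

step 1 [0.5y] zero: DF = P = 9659/10000 ≈ 0.965900
step 2 [1y] zero: DF = P = 9301/10000 ≈ 0.930100
step 3 [1.5y] zero: DF = P = 8927/10000 ≈ 0.892700
step 4 [2y] swap r/2=1126/36761: DF=(1 − 1126/36761·(0.965900+0.930100+0.892700))/(1+1126/36761) = 4437/5000 ≈ 0.887400
step 5 [2.5y] zero: DF = P = 8497/10000 ≈ 0.849700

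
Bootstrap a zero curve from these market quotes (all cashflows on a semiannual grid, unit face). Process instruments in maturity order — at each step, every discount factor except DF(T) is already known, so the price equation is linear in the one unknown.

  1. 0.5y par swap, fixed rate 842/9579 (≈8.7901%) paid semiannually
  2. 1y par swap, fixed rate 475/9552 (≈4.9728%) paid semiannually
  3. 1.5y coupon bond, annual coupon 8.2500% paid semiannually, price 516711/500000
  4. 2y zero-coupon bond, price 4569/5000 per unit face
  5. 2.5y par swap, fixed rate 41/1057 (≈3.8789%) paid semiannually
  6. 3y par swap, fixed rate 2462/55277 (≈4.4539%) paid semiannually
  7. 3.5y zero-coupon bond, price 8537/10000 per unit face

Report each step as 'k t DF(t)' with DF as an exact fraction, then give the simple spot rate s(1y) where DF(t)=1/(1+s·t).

step 1 [0.5y] swap r/2=421/9579: DF=(1 − 421/9579·(0))/(1+421/9579) = 9579/10000 ≈ 0.957900
step 2 [1y] swap r/2=475/19104: DF=(1 − 475/19104·(0.957900))/(1+475/19104) = 381/400 ≈ 0.952500
step 3 [1.5y] bond c/2=33/800: DF=(516711/500000 − 33/800·(0.957900+0.952500))/(1+33/800) = 573/625 ≈ 0.916800
step 4 [2y] zero: DF = P = 4569/5000 ≈ 0.913800
step 5 [2.5y] swap r/2=41/2114: DF=(1 − 41/2114·(0.957900+0.952500+0.916800+0.913800))/(1+41/2114) = 4549/5000 ≈ 0.909800
step 6 [3y] swap r/2=1231/55277: DF=(1 − 1231/55277·(0.957900+0.952500+0.916800+0.913800+0.909800))/(1+1231/55277) = 8769/10000 ≈ 0.876900
step 7 [3.5y] zero: DF = P = 8537/10000 ≈ 0.853700

1 1/2 9579/10000
2 1 381/400
3 3/2 573/625
4 2 4569/5000
5 5/2 4549/5000
6 3 8769/10000
7 7/2 8537/10000
s(1y) = (1/(381/400) − 1)/(1) = 19/381 ≈ 4.9869%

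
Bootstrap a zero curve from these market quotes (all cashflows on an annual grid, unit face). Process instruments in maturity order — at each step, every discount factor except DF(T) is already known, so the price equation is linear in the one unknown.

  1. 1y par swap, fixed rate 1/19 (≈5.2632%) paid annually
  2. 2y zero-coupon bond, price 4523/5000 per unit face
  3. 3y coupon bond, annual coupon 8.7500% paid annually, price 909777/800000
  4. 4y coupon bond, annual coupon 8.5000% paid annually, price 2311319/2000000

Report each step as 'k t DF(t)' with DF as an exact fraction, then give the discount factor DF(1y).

1 1 19/20
2 2 4523/5000
3 3 1793/2000
4 4 531/625
DF(1y) = 19/20 ≈ 0.950000

step 1 [1y] swap r/1=1/19: DF=(1 − 1/19·(0))/(1+1/19) = 19/20 ≈ 0.950000
step 2 [2y] zero: DF = P = 4523/5000 ≈ 0.904600
step 3 [3y] bond c/1=7/80: DF=(909777/800000 − 7/80·(0.950000+0.904600))/(1+7/80) = 1793/2000 ≈ 0.896500
step 4 [4y] bond c/1=17/200: DF=(2311319/2000000 − 17/200·(0.950000+0.904600+0.896500))/(1+17/200) = 531/625 ≈ 0.849600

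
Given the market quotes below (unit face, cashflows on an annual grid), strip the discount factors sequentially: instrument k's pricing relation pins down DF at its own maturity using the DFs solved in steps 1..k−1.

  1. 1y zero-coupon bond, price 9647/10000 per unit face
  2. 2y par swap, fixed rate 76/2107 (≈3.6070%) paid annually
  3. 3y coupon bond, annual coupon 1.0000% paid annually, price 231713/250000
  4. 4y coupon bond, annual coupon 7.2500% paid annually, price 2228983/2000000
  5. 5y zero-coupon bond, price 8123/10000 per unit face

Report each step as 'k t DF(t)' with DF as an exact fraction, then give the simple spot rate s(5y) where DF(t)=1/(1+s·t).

1 1 9647/10000
2 2 2329/2500
3 3 8989/10000
4 4 4251/5000
5 5 8123/10000
s(5y) = (1/(8123/10000) − 1)/(5) = 1877/40615 ≈ 4.6214%

step 1 [1y] zero: DF = P = 9647/10000 ≈ 0.964700
step 2 [2y] swap r/1=76/2107: DF=(1 − 76/2107·(0.964700))/(1+76/2107) = 2329/2500 ≈ 0.931600
step 3 [3y] bond c/1=1/100: DF=(231713/250000 − 1/100·(0.964700+0.931600))/(1+1/100) = 8989/10000 ≈ 0.898900
step 4 [4y] bond c/1=29/400: DF=(2228983/2000000 − 29/400·(0.964700+0.931600+0.898900))/(1+29/400) = 4251/5000 ≈ 0.850200
step 5 [5y] zero: DF = P = 8123/10000 ≈ 0.812300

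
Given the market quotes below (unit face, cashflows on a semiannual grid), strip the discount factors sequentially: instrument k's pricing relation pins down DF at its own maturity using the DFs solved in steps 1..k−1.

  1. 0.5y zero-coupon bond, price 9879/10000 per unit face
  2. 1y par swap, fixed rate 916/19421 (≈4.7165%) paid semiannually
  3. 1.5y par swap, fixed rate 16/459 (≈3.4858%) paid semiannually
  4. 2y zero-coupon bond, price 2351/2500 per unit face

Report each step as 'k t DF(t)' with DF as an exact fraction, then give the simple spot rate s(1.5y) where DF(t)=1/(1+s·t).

step 1 [0.5y] zero: DF = P = 9879/10000 ≈ 0.987900
step 2 [1y] swap r/2=458/19421: DF=(1 − 458/19421·(0.987900))/(1+458/19421) = 4771/5000 ≈ 0.954200
step 3 [1.5y] swap r/2=8/459: DF=(1 − 8/459·(0.987900+0.954200))/(1+8/459) = 1187/1250 ≈ 0.949600
step 4 [2y] zero: DF = P = 2351/2500 ≈ 0.940400

1 1/2 9879/10000
2 1 4771/5000
3 3/2 1187/1250
4 2 2351/2500
s(1.5y) = (1/(1187/1250) − 1)/(3/2) = 42/1187 ≈ 3.5383%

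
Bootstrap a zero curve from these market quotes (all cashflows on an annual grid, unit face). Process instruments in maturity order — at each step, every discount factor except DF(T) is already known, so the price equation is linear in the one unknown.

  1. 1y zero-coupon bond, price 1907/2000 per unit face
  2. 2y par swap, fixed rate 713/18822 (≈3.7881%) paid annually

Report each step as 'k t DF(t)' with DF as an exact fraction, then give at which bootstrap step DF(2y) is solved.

step 1 [1y] zero: DF = P = 1907/2000 ≈ 0.953500
step 2 [2y] swap r/1=713/18822: DF=(1 − 713/18822·(0.953500))/(1+713/18822) = 9287/10000 ≈ 0.928700

1 1 1907/2000
2 2 9287/10000
DF(2y) is solved at step 2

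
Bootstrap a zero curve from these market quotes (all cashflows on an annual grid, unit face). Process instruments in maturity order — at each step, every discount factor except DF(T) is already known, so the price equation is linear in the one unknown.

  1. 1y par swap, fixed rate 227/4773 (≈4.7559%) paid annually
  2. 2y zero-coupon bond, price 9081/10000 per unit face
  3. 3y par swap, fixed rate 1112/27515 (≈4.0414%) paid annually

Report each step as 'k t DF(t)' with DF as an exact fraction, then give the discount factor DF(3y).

1 1 4773/5000
2 2 9081/10000
3 3 1111/1250
DF(3y) = 1111/1250 ≈ 0.888800

step 1 [1y] swap r/1=227/4773: DF=(1 − 227/4773·(0))/(1+227/4773) = 4773/5000 ≈ 0.954600
step 2 [2y] zero: DF = P = 9081/10000 ≈ 0.908100
step 3 [3y] swap r/1=1112/27515: DF=(1 − 1112/27515·(0.954600+0.908100))/(1+1112/27515) = 1111/1250 ≈ 0.888800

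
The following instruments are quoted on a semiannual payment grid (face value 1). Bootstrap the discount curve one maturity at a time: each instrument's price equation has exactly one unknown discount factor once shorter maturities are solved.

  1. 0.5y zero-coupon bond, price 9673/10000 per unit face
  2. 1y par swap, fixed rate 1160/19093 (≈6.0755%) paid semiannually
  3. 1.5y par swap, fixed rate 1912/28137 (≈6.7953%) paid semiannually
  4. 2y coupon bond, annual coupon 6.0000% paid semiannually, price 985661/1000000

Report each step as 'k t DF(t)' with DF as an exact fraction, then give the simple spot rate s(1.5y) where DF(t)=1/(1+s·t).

step 1 [0.5y] zero: DF = P = 9673/10000 ≈ 0.967300
step 2 [1y] swap r/2=580/19093: DF=(1 − 580/19093·(0.967300))/(1+580/19093) = 471/500 ≈ 0.942000
step 3 [1.5y] swap r/2=956/28137: DF=(1 − 956/28137·(0.967300+0.942000))/(1+956/28137) = 2261/2500 ≈ 0.904400
step 4 [2y] bond c/2=3/100: DF=(985661/1000000 − 3/100·(0.967300+0.942000+0.904400))/(1+3/100) = 7/8 ≈ 0.875000

1 1/2 9673/10000
2 1 471/500
3 3/2 2261/2500
4 2 7/8
s(1.5y) = (1/(2261/2500) − 1)/(3/2) = 478/6783 ≈ 7.0470%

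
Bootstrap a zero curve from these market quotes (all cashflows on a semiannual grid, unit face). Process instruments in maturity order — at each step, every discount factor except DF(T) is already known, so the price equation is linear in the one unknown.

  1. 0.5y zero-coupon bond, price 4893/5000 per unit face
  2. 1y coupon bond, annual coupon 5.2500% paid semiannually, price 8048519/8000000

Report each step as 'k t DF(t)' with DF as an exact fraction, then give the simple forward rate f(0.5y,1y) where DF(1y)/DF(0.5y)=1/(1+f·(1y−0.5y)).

1 1/2 4893/5000
2 1 9553/10000
f(0.5y,1y) = ((4893/5000)/(9553/10000) − 1)/(1/2) = 2/41 ≈ 4.8780%

step 1 [0.5y] zero: DF = P = 4893/5000 ≈ 0.978600
step 2 [1y] bond c/2=21/800: DF=(8048519/8000000 − 21/800·(0.978600))/(1+21/800) = 9553/10000 ≈ 0.955300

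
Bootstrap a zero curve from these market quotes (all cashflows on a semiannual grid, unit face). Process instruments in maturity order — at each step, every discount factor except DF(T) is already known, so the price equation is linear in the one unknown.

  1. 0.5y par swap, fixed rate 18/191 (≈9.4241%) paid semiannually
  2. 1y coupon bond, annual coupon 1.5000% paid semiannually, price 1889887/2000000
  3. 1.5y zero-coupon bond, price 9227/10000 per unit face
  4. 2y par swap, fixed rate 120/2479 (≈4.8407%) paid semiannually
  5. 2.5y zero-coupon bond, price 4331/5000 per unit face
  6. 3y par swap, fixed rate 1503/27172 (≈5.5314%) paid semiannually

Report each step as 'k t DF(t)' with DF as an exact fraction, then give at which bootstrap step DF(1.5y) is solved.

1 1/2 191/200
2 1 2327/2500
3 3/2 9227/10000
4 2 91/100
5 5/2 4331/5000
6 3 8497/10000
DF(1.5y) is solved at step 3

step 1 [0.5y] swap r/2=9/191: DF=(1 − 9/191·(0))/(1+9/191) = 191/200 ≈ 0.955000
step 2 [1y] bond c/2=3/400: DF=(1889887/2000000 − 3/400·(0.955000))/(1+3/400) = 2327/2500 ≈ 0.930800
step 3 [1.5y] zero: DF = P = 9227/10000 ≈ 0.922700
step 4 [2y] swap r/2=60/2479: DF=(1 − 60/2479·(0.955000+0.930800+0.922700))/(1+60/2479) = 91/100 ≈ 0.910000
step 5 [2.5y] zero: DF = P = 4331/5000 ≈ 0.866200
step 6 [3y] swap r/2=1503/54344: DF=(1 − 1503/54344·(0.955000+0.930800+0.922700+0.910000+0.866200))/(1+1503/54344) = 8497/10000 ≈ 0.849700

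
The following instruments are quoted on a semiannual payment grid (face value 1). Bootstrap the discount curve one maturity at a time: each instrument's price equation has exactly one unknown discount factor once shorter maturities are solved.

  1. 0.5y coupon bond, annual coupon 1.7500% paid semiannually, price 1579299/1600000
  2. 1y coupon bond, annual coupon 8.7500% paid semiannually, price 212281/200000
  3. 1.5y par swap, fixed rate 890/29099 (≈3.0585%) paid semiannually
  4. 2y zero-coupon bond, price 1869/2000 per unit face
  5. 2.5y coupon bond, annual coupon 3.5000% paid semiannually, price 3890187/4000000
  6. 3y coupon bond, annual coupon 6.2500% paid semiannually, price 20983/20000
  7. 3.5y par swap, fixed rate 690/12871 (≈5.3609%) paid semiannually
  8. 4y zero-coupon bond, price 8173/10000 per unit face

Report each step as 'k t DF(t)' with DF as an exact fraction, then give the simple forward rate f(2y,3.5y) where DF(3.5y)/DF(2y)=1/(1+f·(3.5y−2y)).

step 1 [0.5y] bond c/2=7/800: DF=(1579299/1600000 − 7/800·(0))/(1+7/800) = 1957/2000 ≈ 0.978500
step 2 [1y] bond c/2=7/160: DF=(212281/200000 − 7/160·(0.978500))/(1+7/160) = 9759/10000 ≈ 0.975900
step 3 [1.5y] swap r/2=445/29099: DF=(1 − 445/29099·(0.978500+0.975900))/(1+445/29099) = 1911/2000 ≈ 0.955500
step 4 [2y] zero: DF = P = 1869/2000 ≈ 0.934500
step 5 [2.5y] bond c/2=7/400: DF=(3890187/4000000 − 7/400·(0.978500+0.975900+0.955500+0.934500))/(1+7/400) = 8897/10000 ≈ 0.889700
step 6 [3y] bond c/2=1/32: DF=(20983/20000 − 1/32·(0.978500+0.975900+0.955500+0.934500+0.889700))/(1+1/32) = 8739/10000 ≈ 0.873900
step 7 [3.5y] swap r/2=345/12871: DF=(1 − 345/12871·(0.978500+0.975900+0.955500+0.934500+0.889700+0.873900))/(1+345/12871) = 331/400 ≈ 0.827500
step 8 [4y] zero: DF = P = 8173/10000 ≈ 0.817300

1 1/2 1957/2000
2 1 9759/10000
3 3/2 1911/2000
4 2 1869/2000
5 5/2 8897/10000
6 3 8739/10000
7 7/2 331/400
8 4 8173/10000
f(2y,3.5y) = ((1869/2000)/(331/400) − 1)/(3/2) = 428/4965 ≈ 8.6203%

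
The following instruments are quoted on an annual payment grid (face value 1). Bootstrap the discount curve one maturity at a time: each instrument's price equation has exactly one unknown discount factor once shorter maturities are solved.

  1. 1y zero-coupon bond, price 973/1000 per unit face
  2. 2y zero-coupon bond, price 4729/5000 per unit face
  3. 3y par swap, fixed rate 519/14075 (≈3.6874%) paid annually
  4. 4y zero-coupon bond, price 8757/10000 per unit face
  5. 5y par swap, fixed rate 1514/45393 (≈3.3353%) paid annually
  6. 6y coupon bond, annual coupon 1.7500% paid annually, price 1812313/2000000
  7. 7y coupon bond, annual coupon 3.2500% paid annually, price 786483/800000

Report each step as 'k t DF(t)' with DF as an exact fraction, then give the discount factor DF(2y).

step 1 [1y] zero: DF = P = 973/1000 ≈ 0.973000
step 2 [2y] zero: DF = P = 4729/5000 ≈ 0.945800
step 3 [3y] swap r/1=519/14075: DF=(1 − 519/14075·(0.973000+0.945800))/(1+519/14075) = 4481/5000 ≈ 0.896200
step 4 [4y] zero: DF = P = 8757/10000 ≈ 0.875700
step 5 [5y] swap r/1=1514/45393: DF=(1 − 1514/45393·(0.973000+0.945800+0.896200+0.875700))/(1+1514/45393) = 4243/5000 ≈ 0.848600
step 6 [6y] bond c/1=7/400: DF=(1812313/2000000 − 7/400·(0.973000+0.945800+0.896200+0.875700+0.848600))/(1+7/400) = 13/16 ≈ 0.812500
step 7 [7y] bond c/1=13/400: DF=(786483/800000 − 13/400·(0.973000+0.945800+0.896200+0.875700+0.848600+0.812500))/(1+13/400) = 7837/10000 ≈ 0.783700

1 1 973/1000
2 2 4729/5000
3 3 4481/5000
4 4 8757/10000
5 5 4243/5000
6 6 13/16
7 7 7837/10000
DF(2y) = 4729/5000 ≈ 0.945800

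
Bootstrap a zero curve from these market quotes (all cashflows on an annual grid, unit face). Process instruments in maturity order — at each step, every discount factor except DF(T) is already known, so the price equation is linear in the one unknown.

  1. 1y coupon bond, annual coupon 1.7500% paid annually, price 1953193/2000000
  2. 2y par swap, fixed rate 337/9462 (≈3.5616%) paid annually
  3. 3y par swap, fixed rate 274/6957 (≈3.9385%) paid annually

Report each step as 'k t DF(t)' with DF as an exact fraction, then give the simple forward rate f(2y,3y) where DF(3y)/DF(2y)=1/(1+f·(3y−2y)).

1 1 4799/5000
2 2 4663/5000
3 3 1113/1250
f(2y,3y) = ((4663/5000)/(1113/1250) − 1)/(1) = 211/4452 ≈ 4.7394%

step 1 [1y] bond c/1=7/400: DF=(1953193/2000000 − 7/400·(0))/(1+7/400) = 4799/5000 ≈ 0.959800
step 2 [2y] swap r/1=337/9462: DF=(1 − 337/9462·(0.959800))/(1+337/9462) = 4663/5000 ≈ 0.932600
step 3 [3y] swap r/1=274/6957: DF=(1 − 274/6957·(0.959800+0.932600))/(1+274/6957) = 1113/1250 ≈ 0.890400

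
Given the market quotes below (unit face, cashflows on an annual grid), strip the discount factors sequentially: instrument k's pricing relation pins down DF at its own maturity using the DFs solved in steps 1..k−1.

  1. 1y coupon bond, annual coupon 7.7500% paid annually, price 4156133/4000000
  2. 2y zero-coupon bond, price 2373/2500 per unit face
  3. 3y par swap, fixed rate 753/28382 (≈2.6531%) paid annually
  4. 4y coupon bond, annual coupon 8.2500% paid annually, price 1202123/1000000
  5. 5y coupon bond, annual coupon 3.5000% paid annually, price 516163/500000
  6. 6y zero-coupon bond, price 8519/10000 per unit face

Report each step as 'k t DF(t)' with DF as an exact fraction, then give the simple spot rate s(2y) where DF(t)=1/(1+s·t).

step 1 [1y] bond c/1=31/400: DF=(4156133/4000000 − 31/400·(0))/(1+31/400) = 9643/10000 ≈ 0.964300
step 2 [2y] zero: DF = P = 2373/2500 ≈ 0.949200
step 3 [3y] swap r/1=753/28382: DF=(1 − 753/28382·(0.964300+0.949200))/(1+753/28382) = 9247/10000 ≈ 0.924700
step 4 [4y] bond c/1=33/400: DF=(1202123/1000000 − 33/400·(0.964300+0.949200+0.924700))/(1+33/400) = 4471/5000 ≈ 0.894200
step 5 [5y] bond c/1=7/200: DF=(516163/500000 − 7/200·(0.964300+0.949200+0.924700+0.894200))/(1+7/200) = 1089/1250 ≈ 0.871200
step 6 [6y] zero: DF = P = 8519/10000 ≈ 0.851900

1 1 9643/10000
2 2 2373/2500
3 3 9247/10000
4 4 4471/5000
5 5 1089/1250
6 6 8519/10000
s(2y) = (1/(2373/2500) − 1)/(2) = 127/4746 ≈ 2.6759%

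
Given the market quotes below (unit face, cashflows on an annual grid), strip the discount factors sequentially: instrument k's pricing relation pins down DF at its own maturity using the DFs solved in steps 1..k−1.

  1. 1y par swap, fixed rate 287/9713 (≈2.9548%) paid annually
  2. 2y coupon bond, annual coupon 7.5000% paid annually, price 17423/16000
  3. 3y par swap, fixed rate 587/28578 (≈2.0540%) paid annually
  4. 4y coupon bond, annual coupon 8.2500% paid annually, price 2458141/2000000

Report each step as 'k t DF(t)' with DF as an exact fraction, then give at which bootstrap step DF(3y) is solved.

1 1 9713/10000
2 2 2363/2500
3 3 9413/10000
4 4 1147/1250
DF(3y) is solved at step 3

step 1 [1y] swap r/1=287/9713: DF=(1 − 287/9713·(0))/(1+287/9713) = 9713/10000 ≈ 0.971300
step 2 [2y] bond c/1=3/40: DF=(17423/16000 − 3/40·(0.971300))/(1+3/40) = 2363/2500 ≈ 0.945200
step 3 [3y] swap r/1=587/28578: DF=(1 − 587/28578·(0.971300+0.945200))/(1+587/28578) = 9413/10000 ≈ 0.941300
step 4 [4y] bond c/1=33/400: DF=(2458141/2000000 − 33/400·(0.971300+0.945200+0.941300))/(1+33/400) = 1147/1250 ≈ 0.917600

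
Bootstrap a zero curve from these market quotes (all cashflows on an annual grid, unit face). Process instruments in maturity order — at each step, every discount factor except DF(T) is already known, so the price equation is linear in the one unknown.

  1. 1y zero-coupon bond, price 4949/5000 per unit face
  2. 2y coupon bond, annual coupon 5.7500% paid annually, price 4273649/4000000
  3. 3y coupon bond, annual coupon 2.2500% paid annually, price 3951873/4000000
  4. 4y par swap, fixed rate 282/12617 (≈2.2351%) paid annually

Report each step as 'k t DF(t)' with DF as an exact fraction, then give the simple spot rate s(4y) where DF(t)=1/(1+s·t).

1 1 4949/5000
2 2 1913/2000
3 3 4617/5000
4 4 4577/5000
s(4y) = (1/(4577/5000) − 1)/(4) = 423/18308 ≈ 2.3105%

step 1 [1y] zero: DF = P = 4949/5000 ≈ 0.989800
step 2 [2y] bond c/1=23/400: DF=(4273649/4000000 − 23/400·(0.989800))/(1+23/400) = 1913/2000 ≈ 0.956500
step 3 [3y] bond c/1=9/400: DF=(3951873/4000000 − 9/400·(0.989800+0.956500))/(1+9/400) = 4617/5000 ≈ 0.923400
step 4 [4y] swap r/1=282/12617: DF=(1 − 282/12617·(0.989800+0.956500+0.923400))/(1+282/12617) = 4577/5000 ≈ 0.915400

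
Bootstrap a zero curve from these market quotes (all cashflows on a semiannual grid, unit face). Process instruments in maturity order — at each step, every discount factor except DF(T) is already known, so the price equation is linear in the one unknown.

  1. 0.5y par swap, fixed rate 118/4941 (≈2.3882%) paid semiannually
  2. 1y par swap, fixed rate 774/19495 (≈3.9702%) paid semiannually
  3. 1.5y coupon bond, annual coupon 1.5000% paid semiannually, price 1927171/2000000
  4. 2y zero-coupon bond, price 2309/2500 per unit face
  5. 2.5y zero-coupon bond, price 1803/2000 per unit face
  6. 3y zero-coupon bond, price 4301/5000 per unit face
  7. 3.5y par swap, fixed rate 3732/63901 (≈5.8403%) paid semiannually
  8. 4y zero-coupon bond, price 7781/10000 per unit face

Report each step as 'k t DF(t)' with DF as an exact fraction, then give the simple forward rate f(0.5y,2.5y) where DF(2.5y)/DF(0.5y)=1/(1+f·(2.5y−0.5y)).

step 1 [0.5y] swap r/2=59/4941: DF=(1 − 59/4941·(0))/(1+59/4941) = 4941/5000 ≈ 0.988200
step 2 [1y] swap r/2=387/19495: DF=(1 − 387/19495·(0.988200))/(1+387/19495) = 9613/10000 ≈ 0.961300
step 3 [1.5y] bond c/2=3/400: DF=(1927171/2000000 − 3/400·(0.988200+0.961300))/(1+3/400) = 9419/10000 ≈ 0.941900
step 4 [2y] zero: DF = P = 2309/2500 ≈ 0.923600
step 5 [2.5y] zero: DF = P = 1803/2000 ≈ 0.901500
step 6 [3y] zero: DF = P = 4301/5000 ≈ 0.860200
step 7 [3.5y] swap r/2=1866/63901: DF=(1 − 1866/63901·(0.988200+0.961300+0.941900+0.923600+0.901500+0.860200))/(1+1866/63901) = 4067/5000 ≈ 0.813400
step 8 [4y] zero: DF = P = 7781/10000 ≈ 0.778100

1 1/2 4941/5000
2 1 9613/10000
3 3/2 9419/10000
4 2 2309/2500
5 5/2 1803/2000
6 3 4301/5000
7 7/2 4067/5000
8 4 7781/10000
f(0.5y,2.5y) = ((4941/5000)/(1803/2000) − 1)/(2) = 289/6010 ≈ 4.8087%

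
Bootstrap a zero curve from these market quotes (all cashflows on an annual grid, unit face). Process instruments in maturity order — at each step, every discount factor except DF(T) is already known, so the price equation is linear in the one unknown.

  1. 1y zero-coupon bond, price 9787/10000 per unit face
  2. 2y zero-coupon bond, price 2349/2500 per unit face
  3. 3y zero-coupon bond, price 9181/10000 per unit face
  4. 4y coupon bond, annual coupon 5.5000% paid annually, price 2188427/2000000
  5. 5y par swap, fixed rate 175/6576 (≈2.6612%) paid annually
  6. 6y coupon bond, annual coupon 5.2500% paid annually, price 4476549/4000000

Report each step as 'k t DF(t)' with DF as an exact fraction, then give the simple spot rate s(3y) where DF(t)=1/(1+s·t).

step 1 [1y] zero: DF = P = 9787/10000 ≈ 0.978700
step 2 [2y] zero: DF = P = 2349/2500 ≈ 0.939600
step 3 [3y] zero: DF = P = 9181/10000 ≈ 0.918100
step 4 [4y] bond c/1=11/200: DF=(2188427/2000000 − 11/200·(0.978700+0.939600+0.918100))/(1+11/200) = 8893/10000 ≈ 0.889300
step 5 [5y] swap r/1=175/6576: DF=(1 − 175/6576·(0.978700+0.939600+0.918100+0.889300))/(1+175/6576) = 351/400 ≈ 0.877500
step 6 [6y] bond c/1=21/400: DF=(4476549/4000000 − 21/400·(0.978700+0.939600+0.918100+0.889300+0.877500))/(1+21/400) = 8337/10000 ≈ 0.833700

1 1 9787/10000
2 2 2349/2500
3 3 9181/10000
4 4 8893/10000
5 5 351/400
6 6 8337/10000
s(3y) = (1/(9181/10000) − 1)/(3) = 273/9181 ≈ 2.9735%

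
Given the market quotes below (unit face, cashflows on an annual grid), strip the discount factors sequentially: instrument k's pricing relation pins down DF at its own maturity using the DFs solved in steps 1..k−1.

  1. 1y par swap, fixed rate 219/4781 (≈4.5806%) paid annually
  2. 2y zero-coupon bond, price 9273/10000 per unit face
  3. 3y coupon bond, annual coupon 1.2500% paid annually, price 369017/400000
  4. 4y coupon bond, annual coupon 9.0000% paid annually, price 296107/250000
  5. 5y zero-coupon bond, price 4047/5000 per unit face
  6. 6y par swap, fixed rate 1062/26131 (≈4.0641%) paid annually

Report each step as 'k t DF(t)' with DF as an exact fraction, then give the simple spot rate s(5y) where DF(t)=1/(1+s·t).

step 1 [1y] swap r/1=219/4781: DF=(1 − 219/4781·(0))/(1+219/4781) = 4781/5000 ≈ 0.956200
step 2 [2y] zero: DF = P = 9273/10000 ≈ 0.927300
step 3 [3y] bond c/1=1/80: DF=(369017/400000 − 1/80·(0.956200+0.927300))/(1+1/80) = 8879/10000 ≈ 0.887900
step 4 [4y] bond c/1=9/100: DF=(296107/250000 − 9/100·(0.956200+0.927300+0.887900))/(1+9/100) = 4289/5000 ≈ 0.857800
step 5 [5y] zero: DF = P = 4047/5000 ≈ 0.809400
step 6 [6y] swap r/1=1062/26131: DF=(1 − 1062/26131·(0.956200+0.927300+0.887900+0.857800+0.809400))/(1+1062/26131) = 1969/2500 ≈ 0.787600

1 1 4781/5000
2 2 9273/10000
3 3 8879/10000
4 4 4289/5000
5 5 4047/5000
6 6 1969/2500
s(5y) = (1/(4047/5000) − 1)/(5) = 953/20235 ≈ 4.7097%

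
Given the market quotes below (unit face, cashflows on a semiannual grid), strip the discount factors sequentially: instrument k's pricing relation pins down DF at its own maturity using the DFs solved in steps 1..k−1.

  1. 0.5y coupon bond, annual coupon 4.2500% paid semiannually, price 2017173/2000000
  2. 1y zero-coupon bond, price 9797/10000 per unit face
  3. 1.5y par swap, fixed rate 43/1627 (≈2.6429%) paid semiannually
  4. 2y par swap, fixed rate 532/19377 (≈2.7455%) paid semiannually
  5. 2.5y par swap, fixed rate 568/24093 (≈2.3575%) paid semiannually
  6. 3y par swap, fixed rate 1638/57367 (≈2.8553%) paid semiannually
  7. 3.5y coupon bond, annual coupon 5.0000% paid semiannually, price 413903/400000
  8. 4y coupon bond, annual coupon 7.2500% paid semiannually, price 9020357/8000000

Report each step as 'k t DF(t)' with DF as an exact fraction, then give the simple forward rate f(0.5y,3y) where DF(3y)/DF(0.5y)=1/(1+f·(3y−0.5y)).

step 1 [0.5y] bond c/2=17/800: DF=(2017173/2000000 − 17/800·(0))/(1+17/800) = 2469/2500 ≈ 0.987600
step 2 [1y] zero: DF = P = 9797/10000 ≈ 0.979700
step 3 [1.5y] swap r/2=43/3254: DF=(1 − 43/3254·(0.987600+0.979700))/(1+43/3254) = 9613/10000 ≈ 0.961300
step 4 [2y] swap r/2=266/19377: DF=(1 − 266/19377·(0.987600+0.979700+0.961300))/(1+266/19377) = 2367/2500 ≈ 0.946800
step 5 [2.5y] swap r/2=284/24093: DF=(1 − 284/24093·(0.987600+0.979700+0.961300+0.946800))/(1+284/24093) = 1179/1250 ≈ 0.943200
step 6 [3y] swap r/2=819/57367: DF=(1 − 819/57367·(0.987600+0.979700+0.961300+0.946800+0.943200))/(1+819/57367) = 9181/10000 ≈ 0.918100
step 7 [3.5y] bond c/2=1/40: DF=(413903/400000 − 1/40·(0.987600+0.979700+0.961300+0.946800+0.943200+0.918100))/(1+1/40) = 1087/1250 ≈ 0.869600
step 8 [4y] bond c/2=29/800: DF=(9020357/8000000 − 29/800·(0.987600+0.979700+0.961300+0.946800+0.943200+0.918100+0.869600))/(1+29/800) = 857/1000 ≈ 0.857000

1 1/2 2469/2500
2 1 9797/10000
3 3/2 9613/10000
4 2 2367/2500
5 5/2 1179/1250
6 3 9181/10000
7 7/2 1087/1250
8 4 857/1000
f(0.5y,3y) = ((2469/2500)/(9181/10000) − 1)/(5/2) = 278/9181 ≈ 3.0280%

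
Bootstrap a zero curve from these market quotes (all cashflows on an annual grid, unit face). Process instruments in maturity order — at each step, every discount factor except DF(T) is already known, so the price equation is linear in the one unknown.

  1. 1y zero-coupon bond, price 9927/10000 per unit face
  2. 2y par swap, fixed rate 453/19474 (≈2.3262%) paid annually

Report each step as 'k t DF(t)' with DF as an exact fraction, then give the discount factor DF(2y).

step 1 [1y] zero: DF = P = 9927/10000 ≈ 0.992700
step 2 [2y] swap r/1=453/19474: DF=(1 − 453/19474·(0.992700))/(1+453/19474) = 9547/10000 ≈ 0.954700

1 1 9927/10000
2 2 9547/10000
DF(2y) = 9547/10000 ≈ 0.954700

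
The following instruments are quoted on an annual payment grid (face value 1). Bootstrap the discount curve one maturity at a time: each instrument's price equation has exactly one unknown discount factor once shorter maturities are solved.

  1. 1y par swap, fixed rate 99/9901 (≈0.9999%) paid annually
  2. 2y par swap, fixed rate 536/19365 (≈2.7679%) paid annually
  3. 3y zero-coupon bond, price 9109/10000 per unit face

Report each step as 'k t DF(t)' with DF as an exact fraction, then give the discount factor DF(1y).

step 1 [1y] swap r/1=99/9901: DF=(1 − 99/9901·(0))/(1+99/9901) = 9901/10000 ≈ 0.990100
step 2 [2y] swap r/1=536/19365: DF=(1 − 536/19365·(0.990100))/(1+536/19365) = 1183/1250 ≈ 0.946400
step 3 [3y] zero: DF = P = 9109/10000 ≈ 0.910900

1 1 9901/10000
2 2 1183/1250
3 3 9109/10000
DF(1y) = 9901/10000 ≈ 0.990100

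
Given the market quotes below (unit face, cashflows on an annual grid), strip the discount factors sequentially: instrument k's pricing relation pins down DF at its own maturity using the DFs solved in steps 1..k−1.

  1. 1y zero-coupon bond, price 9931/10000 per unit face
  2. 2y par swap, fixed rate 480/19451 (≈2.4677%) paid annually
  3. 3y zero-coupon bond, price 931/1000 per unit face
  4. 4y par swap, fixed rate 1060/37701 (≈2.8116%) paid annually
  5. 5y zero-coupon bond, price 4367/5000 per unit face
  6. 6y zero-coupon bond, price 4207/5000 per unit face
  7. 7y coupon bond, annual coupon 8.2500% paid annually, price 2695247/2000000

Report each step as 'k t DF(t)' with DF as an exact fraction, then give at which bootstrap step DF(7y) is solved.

1 1 9931/10000
2 2 119/125
3 3 931/1000
4 4 447/500
5 5 4367/5000
6 6 4207/5000
7 7 8269/10000
DF(7y) is solved at step 7

step 1 [1y] zero: DF = P = 9931/10000 ≈ 0.993100
step 2 [2y] swap r/1=480/19451: DF=(1 − 480/19451·(0.993100))/(1+480/19451) = 119/125 ≈ 0.952000
step 3 [3y] zero: DF = P = 931/1000 ≈ 0.931000
step 4 [4y] swap r/1=1060/37701: DF=(1 − 1060/37701·(0.993100+0.952000+0.931000))/(1+1060/37701) = 447/500 ≈ 0.894000
step 5 [5y] zero: DF = P = 4367/5000 ≈ 0.873400
step 6 [6y] zero: DF = P = 4207/5000 ≈ 0.841400
step 7 [7y] bond c/1=33/400: DF=(2695247/2000000 − 33/400·(0.993100+0.952000+0.931000+0.894000+0.873400+0.841400))/(1+33/400) = 8269/10000 ≈ 0.826900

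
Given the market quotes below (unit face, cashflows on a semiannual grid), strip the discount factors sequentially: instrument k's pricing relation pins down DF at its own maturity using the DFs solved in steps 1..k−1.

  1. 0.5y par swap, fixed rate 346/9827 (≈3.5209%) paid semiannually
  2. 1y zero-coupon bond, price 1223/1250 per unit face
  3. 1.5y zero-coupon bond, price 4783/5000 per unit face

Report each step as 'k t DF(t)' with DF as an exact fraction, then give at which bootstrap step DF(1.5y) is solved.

step 1 [0.5y] swap r/2=173/9827: DF=(1 − 173/9827·(0))/(1+173/9827) = 9827/10000 ≈ 0.982700
step 2 [1y] zero: DF = P = 1223/1250 ≈ 0.978400
step 3 [1.5y] zero: DF = P = 4783/5000 ≈ 0.956600

1 1/2 9827/10000
2 1 1223/1250
3 3/2 4783/5000
DF(1.5y) is solved at step 3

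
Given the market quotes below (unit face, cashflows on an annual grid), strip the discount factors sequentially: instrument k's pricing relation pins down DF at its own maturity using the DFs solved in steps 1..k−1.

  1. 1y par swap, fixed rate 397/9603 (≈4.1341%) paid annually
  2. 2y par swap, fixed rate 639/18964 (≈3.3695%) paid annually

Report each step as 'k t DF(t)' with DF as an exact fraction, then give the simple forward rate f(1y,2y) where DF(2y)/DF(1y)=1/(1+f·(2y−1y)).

1 1 9603/10000
2 2 9361/10000
f(1y,2y) = ((9603/10000)/(9361/10000) − 1)/(1) = 22/851 ≈ 2.5852%

step 1 [1y] swap r/1=397/9603: DF=(1 − 397/9603·(0))/(1+397/9603) = 9603/10000 ≈ 0.960300
step 2 [2y] swap r/1=639/18964: DF=(1 − 639/18964·(0.960300))/(1+639/18964) = 9361/10000 ≈ 0.936100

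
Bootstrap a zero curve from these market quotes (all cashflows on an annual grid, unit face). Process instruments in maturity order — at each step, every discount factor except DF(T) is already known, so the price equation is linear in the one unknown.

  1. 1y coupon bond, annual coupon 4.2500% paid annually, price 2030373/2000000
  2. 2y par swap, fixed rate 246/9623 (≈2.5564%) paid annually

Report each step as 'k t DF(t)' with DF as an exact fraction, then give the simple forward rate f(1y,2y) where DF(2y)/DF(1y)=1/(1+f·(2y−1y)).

step 1 [1y] bond c/1=17/400: DF=(2030373/2000000 − 17/400·(0))/(1+17/400) = 4869/5000 ≈ 0.973800
step 2 [2y] swap r/1=246/9623: DF=(1 − 246/9623·(0.973800))/(1+246/9623) = 2377/2500 ≈ 0.950800

1 1 4869/5000
2 2 2377/2500
f(1y,2y) = ((4869/5000)/(2377/2500) − 1)/(1) = 115/4754 ≈ 2.4190%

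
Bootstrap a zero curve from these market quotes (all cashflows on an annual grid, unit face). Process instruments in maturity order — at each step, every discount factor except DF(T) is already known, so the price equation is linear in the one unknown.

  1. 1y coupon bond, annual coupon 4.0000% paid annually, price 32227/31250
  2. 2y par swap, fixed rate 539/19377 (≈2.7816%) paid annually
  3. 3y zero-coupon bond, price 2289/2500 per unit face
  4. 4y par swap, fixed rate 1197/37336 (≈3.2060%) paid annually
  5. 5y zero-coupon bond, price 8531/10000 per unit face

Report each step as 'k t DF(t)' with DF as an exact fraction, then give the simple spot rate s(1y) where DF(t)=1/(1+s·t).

1 1 2479/2500
2 2 9461/10000
3 3 2289/2500
4 4 8803/10000
5 5 8531/10000
s(1y) = (1/(2479/2500) − 1)/(1) = 21/2479 ≈ 0.8471%

step 1 [1y] bond c/1=1/25: DF=(32227/31250 − 1/25·(0))/(1+1/25) = 2479/2500 ≈ 0.991600
step 2 [2y] swap r/1=539/19377: DF=(1 − 539/19377·(0.991600))/(1+539/19377) = 9461/10000 ≈ 0.946100
step 3 [3y] zero: DF = P = 2289/2500 ≈ 0.915600
step 4 [4y] swap r/1=1197/37336: DF=(1 − 1197/37336·(0.991600+0.946100+0.915600))/(1+1197/37336) = 8803/10000 ≈ 0.880300
step 5 [5y] zero: DF = P = 8531/10000 ≈ 0.853100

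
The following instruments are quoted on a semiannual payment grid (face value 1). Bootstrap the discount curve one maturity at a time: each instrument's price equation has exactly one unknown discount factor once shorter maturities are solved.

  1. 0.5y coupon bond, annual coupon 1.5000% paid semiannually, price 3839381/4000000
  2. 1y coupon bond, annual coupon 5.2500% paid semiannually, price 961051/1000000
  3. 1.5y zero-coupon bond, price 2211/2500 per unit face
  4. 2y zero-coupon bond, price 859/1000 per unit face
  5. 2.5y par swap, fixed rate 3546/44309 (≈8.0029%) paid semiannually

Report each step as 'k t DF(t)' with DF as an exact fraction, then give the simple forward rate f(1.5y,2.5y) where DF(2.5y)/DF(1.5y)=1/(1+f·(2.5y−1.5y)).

step 1 [0.5y] bond c/2=3/400: DF=(3839381/4000000 − 3/400·(0))/(1+3/400) = 9527/10000 ≈ 0.952700
step 2 [1y] bond c/2=21/800: DF=(961051/1000000 − 21/800·(0.952700))/(1+21/800) = 9121/10000 ≈ 0.912100
step 3 [1.5y] zero: DF = P = 2211/2500 ≈ 0.884400
step 4 [2y] zero: DF = P = 859/1000 ≈ 0.859000
step 5 [2.5y] swap r/2=1773/44309: DF=(1 − 1773/44309·(0.952700+0.912100+0.884400+0.859000))/(1+1773/44309) = 8227/10000 ≈ 0.822700

1 1/2 9527/10000
2 1 9121/10000
3 3/2 2211/2500
4 2 859/1000
5 5/2 8227/10000
f(1.5y,2.5y) = ((2211/2500)/(8227/10000) − 1)/(1) = 617/8227 ≈ 7.4997%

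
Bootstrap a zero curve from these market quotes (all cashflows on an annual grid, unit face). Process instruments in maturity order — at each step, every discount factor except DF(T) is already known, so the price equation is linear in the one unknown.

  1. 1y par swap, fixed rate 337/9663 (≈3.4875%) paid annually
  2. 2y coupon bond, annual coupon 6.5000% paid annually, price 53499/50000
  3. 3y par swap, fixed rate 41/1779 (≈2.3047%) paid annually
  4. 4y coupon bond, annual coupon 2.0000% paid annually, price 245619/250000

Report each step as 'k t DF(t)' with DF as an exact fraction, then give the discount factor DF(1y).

1 1 9663/10000
2 2 9457/10000
3 3 584/625
4 4 4537/5000
DF(1y) = 9663/10000 ≈ 0.966300

step 1 [1y] swap r/1=337/9663: DF=(1 − 337/9663·(0))/(1+337/9663) = 9663/10000 ≈ 0.966300
step 2 [2y] bond c/1=13/200: DF=(53499/50000 − 13/200·(0.966300))/(1+13/200) = 9457/10000 ≈ 0.945700
step 3 [3y] swap r/1=41/1779: DF=(1 − 41/1779·(0.966300+0.945700))/(1+41/1779) = 584/625 ≈ 0.934400
step 4 [4y] bond c/1=1/50: DF=(245619/250000 − 1/50·(0.966300+0.945700+0.934400))/(1+1/50) = 4537/5000 ≈ 0.907400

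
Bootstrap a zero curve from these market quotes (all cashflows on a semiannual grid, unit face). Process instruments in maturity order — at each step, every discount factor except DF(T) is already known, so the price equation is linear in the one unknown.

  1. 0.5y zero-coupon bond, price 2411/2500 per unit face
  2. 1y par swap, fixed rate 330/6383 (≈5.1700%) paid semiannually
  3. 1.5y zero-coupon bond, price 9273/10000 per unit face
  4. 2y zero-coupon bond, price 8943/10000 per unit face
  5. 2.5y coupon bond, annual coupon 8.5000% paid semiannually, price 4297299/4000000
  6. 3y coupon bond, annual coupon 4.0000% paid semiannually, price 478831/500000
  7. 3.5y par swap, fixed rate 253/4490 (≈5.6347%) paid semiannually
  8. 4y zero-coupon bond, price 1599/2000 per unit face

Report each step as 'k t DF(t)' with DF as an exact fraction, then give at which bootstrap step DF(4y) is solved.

1 1/2 2411/2500
2 1 1901/2000
3 3/2 9273/10000
4 2 8943/10000
5 5/2 4391/5000
6 3 2121/2500
7 7/2 8229/10000
8 4 1599/2000
DF(4y) is solved at step 8

step 1 [0.5y] zero: DF = P = 2411/2500 ≈ 0.964400
step 2 [1y] swap r/2=165/6383: DF=(1 − 165/6383·(0.964400))/(1+165/6383) = 1901/2000 ≈ 0.950500
step 3 [1.5y] zero: DF = P = 9273/10000 ≈ 0.927300
step 4 [2y] zero: DF = P = 8943/10000 ≈ 0.894300
step 5 [2.5y] bond c/2=17/400: DF=(4297299/4000000 − 17/400·(0.964400+0.950500+0.927300+0.894300))/(1+17/400) = 4391/5000 ≈ 0.878200
step 6 [3y] bond c/2=1/50: DF=(478831/500000 − 1/50·(0.964400+0.950500+0.927300+0.894300+0.878200))/(1+1/50) = 2121/2500 ≈ 0.848400
step 7 [3.5y] swap r/2=253/8980: DF=(1 − 253/8980·(0.964400+0.950500+0.927300+0.894300+0.878200+0.848400))/(1+253/8980) = 8229/10000 ≈ 0.822900
step 8 [4y] zero: DF = P = 1599/2000 ≈ 0.799500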